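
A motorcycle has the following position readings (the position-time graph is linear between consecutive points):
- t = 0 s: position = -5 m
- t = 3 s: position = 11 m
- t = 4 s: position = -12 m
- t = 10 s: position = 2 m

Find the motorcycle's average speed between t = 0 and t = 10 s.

Average speed = (total path length)/(elapsed time); on a piecewise-linear x-t graph the path length is Σ|Δx|.
0–3 s: |Δx| = |11 − -5| = 16 m
3–4 s: |Δx| = |-12 − 11| = 23 m
4–10 s: |Δx| = |2 − -12| = 14 m
Total path = 53 m; average speed = 53/10 = 5.3 m/s.

5.3 m/s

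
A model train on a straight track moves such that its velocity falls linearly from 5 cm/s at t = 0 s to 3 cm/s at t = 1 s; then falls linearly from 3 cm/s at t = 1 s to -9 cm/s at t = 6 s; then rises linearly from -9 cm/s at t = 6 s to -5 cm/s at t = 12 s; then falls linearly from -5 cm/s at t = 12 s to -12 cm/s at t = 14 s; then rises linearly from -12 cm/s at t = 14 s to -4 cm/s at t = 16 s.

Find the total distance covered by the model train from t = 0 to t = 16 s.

97.75 cm

Distance (not displacement) is the total path length: add the absolute areas under v-t.
0–1 s: |½(5 + 3)(1)| = 4 cm
1–6 s: v = 0 at t = 2.25 s; triangle areas 1.875 + 16.875 = 18.75 cm
6–12 s: |½(-9 + -5)(6)| = 42 cm
12–14 s: |½(-5 + -12)(2)| = 17 cm
14–16 s: |½(-12 + -4)(2)| = 16 cm
Total distance = 97.75 cm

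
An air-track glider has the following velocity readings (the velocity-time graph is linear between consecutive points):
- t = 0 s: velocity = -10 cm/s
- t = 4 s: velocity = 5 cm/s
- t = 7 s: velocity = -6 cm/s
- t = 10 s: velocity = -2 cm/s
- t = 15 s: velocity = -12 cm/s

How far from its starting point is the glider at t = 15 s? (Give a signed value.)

Net displacement equals the area under the velocity-time graph (areas below the axis count negative).
0–4 s: ½(-10 + 5)(4) = -10 cm
4–7 s: ½(5 + -6)(3) = -1.5 cm
7–10 s: ½(-6 + -2)(3) = -12 cm
10–15 s: ½(-2 + -12)(5) = -35 cm
Net displacement = -58.5 cm

-58.5 cm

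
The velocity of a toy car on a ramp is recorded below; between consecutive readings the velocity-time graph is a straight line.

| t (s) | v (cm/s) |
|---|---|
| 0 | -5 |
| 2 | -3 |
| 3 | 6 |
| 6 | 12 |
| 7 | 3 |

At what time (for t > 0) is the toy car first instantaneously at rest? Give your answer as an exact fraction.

v changes sign on 2–3 s (from -3 to 6); the graph is linear there, so v = 0 at t = 2 + (3)·(3 − 2)/(6 − -3) = 7/3 s.

t = 7/3 s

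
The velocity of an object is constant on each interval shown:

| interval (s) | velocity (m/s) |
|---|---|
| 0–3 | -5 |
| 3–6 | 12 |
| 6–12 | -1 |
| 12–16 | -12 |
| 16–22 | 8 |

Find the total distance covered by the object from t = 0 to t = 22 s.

153 m

Total distance travelled is ∫|v| dt — sum the magnitudes of each area piece.
0–3 s: |-5| × 3 = 15 m
3–6 s: |12| × 3 = 36 m
6–12 s: |-1| × 6 = 6 m
12–16 s: |-12| × 4 = 48 m
16–22 s: |8| × 6 = 48 m
Total distance = 153 m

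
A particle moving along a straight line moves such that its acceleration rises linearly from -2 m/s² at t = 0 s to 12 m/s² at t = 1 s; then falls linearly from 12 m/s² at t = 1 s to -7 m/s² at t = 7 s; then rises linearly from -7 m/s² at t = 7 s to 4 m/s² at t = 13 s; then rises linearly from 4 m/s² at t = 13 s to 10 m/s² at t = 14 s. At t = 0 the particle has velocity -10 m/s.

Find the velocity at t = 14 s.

Δv equals the area under the a-t graph; then v = v₀ + Δv.
0–1 s: ½(-2 + 12)(1) = 5 m/s
1–7 s: ½(12 + -7)(6) = 15 m/s
7–13 s: ½(-7 + 4)(6) = -9 m/s
13–14 s: ½(4 + 10)(1) = 7 m/s
Δv = 18 m/s, so v(14) = -10 + (18) = 8 m/s.

8 m/s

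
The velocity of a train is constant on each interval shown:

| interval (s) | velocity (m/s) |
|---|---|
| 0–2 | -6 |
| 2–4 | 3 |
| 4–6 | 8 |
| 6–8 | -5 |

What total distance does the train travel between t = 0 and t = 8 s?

Total distance travelled is ∫|v| dt — sum the magnitudes of each area piece.
0–2 s: |-6| × 2 = 12 m
2–4 s: |3| × 2 = 6 m
4–6 s: |8| × 2 = 16 m
6–8 s: |-5| × 2 = 10 m
Total distance = 44 m

44 m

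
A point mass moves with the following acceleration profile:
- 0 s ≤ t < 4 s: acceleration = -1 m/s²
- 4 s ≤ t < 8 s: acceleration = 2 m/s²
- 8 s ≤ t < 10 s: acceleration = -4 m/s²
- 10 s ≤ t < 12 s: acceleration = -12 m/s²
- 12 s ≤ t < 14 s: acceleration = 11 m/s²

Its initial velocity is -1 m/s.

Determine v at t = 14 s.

Δv equals the area under the a-t graph; then v = v₀ + Δv.
0–4 s: -1 × 4 = -4 m/s
4–8 s: 2 × 4 = 8 m/s
8–10 s: -4 × 2 = -8 m/s
10–12 s: -12 × 2 = -24 m/s
12–14 s: 11 × 2 = 22 m/s
Δv = -6 m/s, so v(14) = -1 + (-6) = -7 m/s.

-7 m/s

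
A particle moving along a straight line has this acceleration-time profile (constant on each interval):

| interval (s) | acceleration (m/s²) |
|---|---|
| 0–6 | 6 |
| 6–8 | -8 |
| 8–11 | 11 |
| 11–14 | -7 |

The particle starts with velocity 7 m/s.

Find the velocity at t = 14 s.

Δv equals the area under the a-t graph; then v = v₀ + Δv.
0–6 s: 6 × 6 = 36 m/s
6–8 s: -8 × 2 = -16 m/s
8–11 s: 11 × 3 = 33 m/s
11–14 s: -7 × 3 = -21 m/s
Δv = 32 m/s, so v(14) = 7 + (32) = 39 m/s.

39 m/s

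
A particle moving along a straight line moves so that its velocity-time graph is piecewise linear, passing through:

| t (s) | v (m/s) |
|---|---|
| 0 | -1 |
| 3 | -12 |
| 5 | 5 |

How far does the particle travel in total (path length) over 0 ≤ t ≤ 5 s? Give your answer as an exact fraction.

1001/34 m

Total distance travelled is ∫|v| dt — sum the magnitudes of each area piece.
0–3 s: |½(-1 + -12)(3)| = 19.5 m
3–5 s: v = 0 at t = 75/17 s; triangle areas 144/17 + 25/17 = 169/17 m
Total distance = 1001/34 m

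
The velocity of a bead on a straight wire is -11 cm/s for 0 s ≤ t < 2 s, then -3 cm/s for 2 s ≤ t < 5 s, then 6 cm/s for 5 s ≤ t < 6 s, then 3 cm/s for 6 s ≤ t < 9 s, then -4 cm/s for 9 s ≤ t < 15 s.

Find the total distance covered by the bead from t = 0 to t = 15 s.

Total distance travelled is ∫|v| dt — sum the magnitudes of each area piece.
0–2 s: |-11| × 2 = 22 cm
2–5 s: |-3| × 3 = 9 cm
5–6 s: |6| × 1 = 6 cm
6–9 s: |3| × 3 = 9 cm
9–15 s: |-4| × 6 = 24 cm
Total distance = 70 cm

70 cm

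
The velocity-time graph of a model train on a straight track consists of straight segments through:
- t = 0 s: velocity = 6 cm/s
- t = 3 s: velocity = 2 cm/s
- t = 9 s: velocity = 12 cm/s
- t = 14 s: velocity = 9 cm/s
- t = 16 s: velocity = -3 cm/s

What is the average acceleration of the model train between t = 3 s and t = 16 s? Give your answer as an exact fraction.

-5/13 cm/s²

Average acceleration = Δv/Δt = (-3 − 2)/(16 − 3) = -5/13 cm/s².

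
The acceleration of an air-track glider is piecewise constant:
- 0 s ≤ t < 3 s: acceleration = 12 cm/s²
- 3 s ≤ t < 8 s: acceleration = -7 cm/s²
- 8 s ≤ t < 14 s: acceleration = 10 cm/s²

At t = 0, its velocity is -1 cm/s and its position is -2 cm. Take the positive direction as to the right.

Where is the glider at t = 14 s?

316.5 cm

On each constant-a segment, Δv = aΔt and Δx = v₀Δt + ½aΔt²; chain segment to segment.
0–3 s: v starts -1 cm/s; Δx = -1·3 + ½·12·3² = 51 cm; v ends 35 cm/s.
3–8 s: v starts 35 cm/s; Δx = 35·5 + ½·-7·5² = 87.5 cm; v ends 0 cm/s.
8–14 s: v starts 0 cm/s; Δx = 0·6 + ½·10·6² = 180 cm; v ends 60 cm/s.
x(14) = -2 + Σ Δx = 316.5 cm.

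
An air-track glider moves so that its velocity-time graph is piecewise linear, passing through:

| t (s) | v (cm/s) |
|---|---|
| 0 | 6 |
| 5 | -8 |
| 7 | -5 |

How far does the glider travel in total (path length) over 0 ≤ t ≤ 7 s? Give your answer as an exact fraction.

Distance (not displacement) is the total path length: add the absolute areas under v-t.
0–5 s: v = 0 at t = 15/7 s; triangle areas 45/7 + 80/7 = 125/7 cm
5–7 s: |½(-8 + -5)(2)| = 13 cm
Total distance = 216/7 cm

216/7 cm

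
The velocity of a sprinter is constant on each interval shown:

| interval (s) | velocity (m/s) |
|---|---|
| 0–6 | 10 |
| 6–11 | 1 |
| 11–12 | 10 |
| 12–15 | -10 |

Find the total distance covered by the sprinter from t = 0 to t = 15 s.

105 m

Total distance travelled is ∫|v| dt — sum the magnitudes of each area piece.
0–6 s: |10| × 6 = 60 m
6–11 s: |1| × 5 = 5 m
11–12 s: |10| × 1 = 10 m
12–15 s: |-10| × 3 = 30 m
Total distance = 105 m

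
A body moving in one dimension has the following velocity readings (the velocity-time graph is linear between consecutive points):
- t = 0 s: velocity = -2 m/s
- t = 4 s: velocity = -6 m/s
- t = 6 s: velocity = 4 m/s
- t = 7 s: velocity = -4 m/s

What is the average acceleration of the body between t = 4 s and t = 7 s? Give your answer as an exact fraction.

Average acceleration = Δv/Δt = (-4 − -6)/(7 − 4) = 2/3 m/s².

2/3 m/s²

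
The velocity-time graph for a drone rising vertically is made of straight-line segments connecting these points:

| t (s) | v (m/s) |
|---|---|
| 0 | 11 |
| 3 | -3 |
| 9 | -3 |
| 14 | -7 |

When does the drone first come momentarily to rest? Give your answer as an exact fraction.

v changes sign on 0–3 s (from 11 to -3); the graph is linear there, so v = 0 at t = 0 + (-11)·(3 − 0)/(-3 − 11) = 33/14 s.

t = 33/14 s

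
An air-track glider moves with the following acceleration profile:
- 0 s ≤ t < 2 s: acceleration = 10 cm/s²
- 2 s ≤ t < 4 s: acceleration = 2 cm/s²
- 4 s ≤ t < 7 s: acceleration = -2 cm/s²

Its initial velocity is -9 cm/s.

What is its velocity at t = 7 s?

Δv equals the area under the a-t graph; then v = v₀ + Δv.
0–2 s: 10 × 2 = 20 cm/s
2–4 s: 2 × 2 = 4 cm/s
4–7 s: -2 × 3 = -6 cm/s
Δv = 18 cm/s, so v(7) = -9 + (18) = 9 cm/s.

9 cm/s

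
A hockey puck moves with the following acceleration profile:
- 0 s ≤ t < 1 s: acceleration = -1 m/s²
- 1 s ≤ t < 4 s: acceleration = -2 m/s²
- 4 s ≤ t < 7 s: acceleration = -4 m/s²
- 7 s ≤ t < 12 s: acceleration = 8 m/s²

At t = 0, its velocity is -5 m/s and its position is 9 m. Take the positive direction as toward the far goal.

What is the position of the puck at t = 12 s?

-97.5 m

On each constant-a segment, Δv = aΔt and Δx = v₀Δt + ½aΔt²; chain segment to segment.
0–1 s: v starts -5 m/s; Δx = -5·1 + ½·-1·1² = -5.5 m; v ends -6 m/s.
1–4 s: v starts -6 m/s; Δx = -6·3 + ½·-2·3² = -27 m; v ends -12 m/s.
4–7 s: v starts -12 m/s; Δx = -12·3 + ½·-4·3² = -54 m; v ends -24 m/s.
7–12 s: v starts -24 m/s; Δx = -24·5 + ½·8·5² = -20 m; v ends 16 m/s.
x(12) = 9 + Σ Δx = -97.5 m.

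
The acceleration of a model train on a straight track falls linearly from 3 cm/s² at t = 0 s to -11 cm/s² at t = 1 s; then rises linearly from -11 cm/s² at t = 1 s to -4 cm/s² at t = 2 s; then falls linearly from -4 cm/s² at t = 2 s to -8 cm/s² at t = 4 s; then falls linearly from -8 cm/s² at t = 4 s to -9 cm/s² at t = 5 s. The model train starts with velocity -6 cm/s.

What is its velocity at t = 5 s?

Δv equals the area under the a-t graph; then v = v₀ + Δv.
0–1 s: ½(3 + -11)(1) = -4 cm/s
1–2 s: ½(-11 + -4)(1) = -7.5 cm/s
2–4 s: ½(-4 + -8)(2) = -12 cm/s
4–5 s: ½(-8 + -9)(1) = -8.5 cm/s
Δv = -32 cm/s, so v(5) = -6 + (-32) = -38 cm/s.

-38 cm/s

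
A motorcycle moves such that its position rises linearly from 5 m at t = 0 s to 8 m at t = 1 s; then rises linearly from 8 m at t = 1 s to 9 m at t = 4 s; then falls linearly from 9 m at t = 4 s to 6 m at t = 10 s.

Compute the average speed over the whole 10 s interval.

0.7 m/s

Average speed = (total path length)/(elapsed time); on a piecewise-linear x-t graph the path length is Σ|Δx|.
0–1 s: |Δx| = |8 − 5| = 3 m
1–4 s: |Δx| = |9 − 8| = 1 m
4–10 s: |Δx| = |6 − 9| = 3 m
Total path = 7 m; average speed = 7/10 = 0.7 m/s.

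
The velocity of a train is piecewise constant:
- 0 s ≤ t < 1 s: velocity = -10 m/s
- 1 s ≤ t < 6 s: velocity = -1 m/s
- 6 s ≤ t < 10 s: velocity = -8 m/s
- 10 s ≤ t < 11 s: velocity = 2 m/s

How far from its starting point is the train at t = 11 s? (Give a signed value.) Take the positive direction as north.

Net displacement equals the area under the velocity-time graph (areas below the axis count negative).
0–1 s: -10 × 1 = -10 m
1–6 s: -1 × 5 = -5 m
6–10 s: -8 × 4 = -32 m
10–11 s: 2 × 1 = 2 m
Net displacement = -45 m

-45 m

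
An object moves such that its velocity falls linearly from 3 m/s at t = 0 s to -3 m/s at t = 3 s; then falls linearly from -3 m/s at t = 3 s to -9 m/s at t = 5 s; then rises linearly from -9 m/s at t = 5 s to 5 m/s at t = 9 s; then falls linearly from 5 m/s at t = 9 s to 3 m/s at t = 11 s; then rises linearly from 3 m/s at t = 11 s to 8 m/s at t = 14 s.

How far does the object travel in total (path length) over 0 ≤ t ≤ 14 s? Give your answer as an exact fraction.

Distance (not displacement) is the total path length: add the absolute areas under v-t.
0–3 s: v = 0 at t = 1.5 s; triangle areas 2.25 + 2.25 = 4.5 m
3–5 s: |½(-3 + -9)(2)| = 12 m
5–9 s: v = 0 at t = 53/7 s; triangle areas 81/7 + 25/7 = 106/7 m
9–11 s: |½(5 + 3)(2)| = 8 m
11–14 s: |½(3 + 8)(3)| = 16.5 m
Total distance = 393/7 m

393/7 m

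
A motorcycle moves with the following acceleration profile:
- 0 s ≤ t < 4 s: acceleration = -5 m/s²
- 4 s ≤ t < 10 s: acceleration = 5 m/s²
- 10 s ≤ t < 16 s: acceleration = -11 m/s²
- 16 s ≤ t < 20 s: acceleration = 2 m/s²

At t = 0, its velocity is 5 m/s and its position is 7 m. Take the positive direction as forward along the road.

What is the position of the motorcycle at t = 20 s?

On each constant-a segment, Δv = aΔt and Δx = v₀Δt + ½aΔt²; chain segment to segment.
0–4 s: v starts 5 m/s; Δx = 5·4 + ½·-5·4² = -20 m; v ends -15 m/s.
4–10 s: v starts -15 m/s; Δx = -15·6 + ½·5·6² = 0 m; v ends 15 m/s.
10–16 s: v starts 15 m/s; Δx = 15·6 + ½·-11·6² = -108 m; v ends -51 m/s.
16–20 s: v starts -51 m/s; Δx = -51·4 + ½·2·4² = -188 m; v ends -43 m/s.
x(20) = 7 + Σ Δx = -309 m.

-309 m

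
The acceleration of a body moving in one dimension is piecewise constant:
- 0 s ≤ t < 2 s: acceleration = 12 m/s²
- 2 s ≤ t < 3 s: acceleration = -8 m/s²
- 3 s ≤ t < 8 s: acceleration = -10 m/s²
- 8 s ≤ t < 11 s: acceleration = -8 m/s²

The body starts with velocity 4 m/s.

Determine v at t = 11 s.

-54 m/s

Δv equals the area under the a-t graph; then v = v₀ + Δv.
0–2 s: 12 × 2 = 24 m/s
2–3 s: -8 × 1 = -8 m/s
3–8 s: -10 × 5 = -50 m/s
8–11 s: -8 × 3 = -24 m/s
Δv = -58 m/s, so v(11) = 4 + (-58) = -54 m/s.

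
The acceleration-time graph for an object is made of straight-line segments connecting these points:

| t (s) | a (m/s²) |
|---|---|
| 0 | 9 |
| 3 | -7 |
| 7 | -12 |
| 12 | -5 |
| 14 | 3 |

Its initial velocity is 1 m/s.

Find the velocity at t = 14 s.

Δv equals the area under the a-t graph; then v = v₀ + Δv.
0–3 s: ½(9 + -7)(3) = 3 m/s
3–7 s: ½(-7 + -12)(4) = -38 m/s
7–12 s: ½(-12 + -5)(5) = -42.5 m/s
12–14 s: ½(-5 + 3)(2) = -2 m/s
Δv = -79.5 m/s, so v(14) = 1 + (-79.5) = -78.5 m/s.

-78.5 m/s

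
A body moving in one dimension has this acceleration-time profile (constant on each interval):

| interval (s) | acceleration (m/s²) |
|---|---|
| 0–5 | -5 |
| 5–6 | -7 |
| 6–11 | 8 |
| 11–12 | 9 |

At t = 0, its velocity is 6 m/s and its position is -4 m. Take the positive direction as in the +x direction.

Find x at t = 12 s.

On each constant-a segment, Δv = aΔt and Δx = v₀Δt + ½aΔt²; chain segment to segment.
0–5 s: v starts 6 m/s; Δx = 6·5 + ½·-5·5² = -32.5 m; v ends -19 m/s.
5–6 s: v starts -19 m/s; Δx = -19·1 + ½·-7·1² = -22.5 m; v ends -26 m/s.
6–11 s: v starts -26 m/s; Δx = -26·5 + ½·8·5² = -30 m; v ends 14 m/s.
11–12 s: v starts 14 m/s; Δx = 14·1 + ½·9·1² = 18.5 m; v ends 23 m/s.
x(12) = -4 + Σ Δx = -70.5 m.

-70.5 m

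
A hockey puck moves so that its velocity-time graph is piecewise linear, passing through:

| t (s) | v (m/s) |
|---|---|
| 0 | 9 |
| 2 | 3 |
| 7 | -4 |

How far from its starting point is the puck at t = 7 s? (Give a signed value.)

9.5 m

Displacement is the signed area under the v-t curve.
0–2 s: ½(9 + 3)(2) = 12 m
2–7 s: ½(3 + -4)(5) = -2.5 m
Net displacement = 9.5 m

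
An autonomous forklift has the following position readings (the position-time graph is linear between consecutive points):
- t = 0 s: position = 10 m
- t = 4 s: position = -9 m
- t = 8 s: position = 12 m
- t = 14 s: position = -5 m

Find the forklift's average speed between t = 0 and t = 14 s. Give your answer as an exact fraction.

57/14 m/s

Average speed = (total path length)/(elapsed time); on a piecewise-linear x-t graph the path length is Σ|Δx|.
0–4 s: |Δx| = |-9 − 10| = 19 m
4–8 s: |Δx| = |12 − -9| = 21 m
8–14 s: |Δx| = |-5 − 12| = 17 m
Total path = 57 m; average speed = 57/14 = 57/14 m/s.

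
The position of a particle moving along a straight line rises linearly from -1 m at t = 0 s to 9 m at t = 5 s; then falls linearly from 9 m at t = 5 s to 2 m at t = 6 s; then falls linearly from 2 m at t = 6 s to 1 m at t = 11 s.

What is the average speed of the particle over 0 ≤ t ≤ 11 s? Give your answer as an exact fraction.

Average speed = (total path length)/(elapsed time); on a piecewise-linear x-t graph the path length is Σ|Δx|.
0–5 s: |Δx| = |9 − -1| = 10 m
5–6 s: |Δx| = |2 − 9| = 7 m
6–11 s: |Δx| = |1 − 2| = 1 m
Total path = 18 m; average speed = 18/11 = 18/11 m/s.

18/11 m/s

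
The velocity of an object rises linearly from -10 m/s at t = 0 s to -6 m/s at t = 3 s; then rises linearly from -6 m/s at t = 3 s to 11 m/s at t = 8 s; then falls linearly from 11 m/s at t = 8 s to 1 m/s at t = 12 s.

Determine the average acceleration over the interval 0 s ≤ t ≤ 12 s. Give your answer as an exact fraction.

Average acceleration = Δv/Δt = (1 − -10)/(12 − 0) = 11/12 m/s².

11/12 m/s²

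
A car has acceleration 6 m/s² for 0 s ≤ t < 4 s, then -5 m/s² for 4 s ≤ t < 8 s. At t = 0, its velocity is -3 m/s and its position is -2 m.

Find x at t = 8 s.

78 m

On each constant-a segment, Δv = aΔt and Δx = v₀Δt + ½aΔt²; chain segment to segment.
0–4 s: v starts -3 m/s; Δx = -3·4 + ½·6·4² = 36 m; v ends 21 m/s.
4–8 s: v starts 21 m/s; Δx = 21·4 + ½·-5·4² = 44 m; v ends 1 m/s.
x(8) = -2 + Σ Δx = 78 m.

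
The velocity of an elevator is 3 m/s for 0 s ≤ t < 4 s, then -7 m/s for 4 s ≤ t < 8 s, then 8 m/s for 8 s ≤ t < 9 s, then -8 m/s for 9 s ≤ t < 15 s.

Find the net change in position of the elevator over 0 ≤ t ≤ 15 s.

-56 m

Net displacement equals the area under the velocity-time graph (areas below the axis count negative).
0–4 s: 3 × 4 = 12 m
4–8 s: -7 × 4 = -28 m
8–9 s: 8 × 1 = 8 m
9–15 s: -8 × 6 = -48 m
Net displacement = -56 m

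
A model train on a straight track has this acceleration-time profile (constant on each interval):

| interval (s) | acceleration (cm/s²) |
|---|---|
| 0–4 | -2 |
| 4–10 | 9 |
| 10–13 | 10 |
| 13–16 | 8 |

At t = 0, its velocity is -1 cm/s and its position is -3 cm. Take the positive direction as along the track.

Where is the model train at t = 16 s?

526 cm

On each constant-a segment, Δv = aΔt and Δx = v₀Δt + ½aΔt²; chain segment to segment.
0–4 s: v starts -1 cm/s; Δx = -1·4 + ½·-2·4² = -20 cm; v ends -9 cm/s.
4–10 s: v starts -9 cm/s; Δx = -9·6 + ½·9·6² = 108 cm; v ends 45 cm/s.
10–13 s: v starts 45 cm/s; Δx = 45·3 + ½·10·3² = 180 cm; v ends 75 cm/s.
13–16 s: v starts 75 cm/s; Δx = 75·3 + ½·8·3² = 261 cm; v ends 99 cm/s.
x(16) = -3 + Σ Δx = 526 cm.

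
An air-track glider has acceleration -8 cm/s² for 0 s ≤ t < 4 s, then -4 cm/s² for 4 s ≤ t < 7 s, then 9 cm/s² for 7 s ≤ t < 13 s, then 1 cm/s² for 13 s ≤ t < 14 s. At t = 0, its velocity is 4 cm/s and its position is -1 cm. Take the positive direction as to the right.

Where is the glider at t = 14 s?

On each constant-a segment, Δv = aΔt and Δx = v₀Δt + ½aΔt²; chain segment to segment.
0–4 s: v starts 4 cm/s; Δx = 4·4 + ½·-8·4² = -48 cm; v ends -28 cm/s.
4–7 s: v starts -28 cm/s; Δx = -28·3 + ½·-4·3² = -102 cm; v ends -40 cm/s.
7–13 s: v starts -40 cm/s; Δx = -40·6 + ½·9·6² = -78 cm; v ends 14 cm/s.
13–14 s: v starts 14 cm/s; Δx = 14·1 + ½·1·1² = 14.5 cm; v ends 15 cm/s.
x(14) = -1 + Σ Δx = -214.5 cm.

-214.5 cm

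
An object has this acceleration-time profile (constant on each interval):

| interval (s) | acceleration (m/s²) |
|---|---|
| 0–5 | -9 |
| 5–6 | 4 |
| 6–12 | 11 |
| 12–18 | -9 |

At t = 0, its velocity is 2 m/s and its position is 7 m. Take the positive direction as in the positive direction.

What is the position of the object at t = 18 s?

On each constant-a segment, Δv = aΔt and Δx = v₀Δt + ½aΔt²; chain segment to segment.
0–5 s: v starts 2 m/s; Δx = 2·5 + ½·-9·5² = -102.5 m; v ends -43 m/s.
5–6 s: v starts -43 m/s; Δx = -43·1 + ½·4·1² = -41 m; v ends -39 m/s.
6–12 s: v starts -39 m/s; Δx = -39·6 + ½·11·6² = -36 m; v ends 27 m/s.
12–18 s: v starts 27 m/s; Δx = 27·6 + ½·-9·6² = 0 m; v ends -27 m/s.
x(18) = 7 + Σ Δx = -172.5 m.

-172.5 m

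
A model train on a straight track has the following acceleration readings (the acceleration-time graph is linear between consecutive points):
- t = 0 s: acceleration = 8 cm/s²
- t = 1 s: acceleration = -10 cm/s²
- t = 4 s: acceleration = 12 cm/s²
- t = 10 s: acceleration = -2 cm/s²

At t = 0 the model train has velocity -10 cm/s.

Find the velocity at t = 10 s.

Δv equals the area under the a-t graph; then v = v₀ + Δv.
0–1 s: ½(8 + -10)(1) = -1 cm/s
1–4 s: ½(-10 + 12)(3) = 3 cm/s
4–10 s: ½(12 + -2)(6) = 30 cm/s
Δv = 32 cm/s, so v(10) = -10 + (32) = 22 cm/s.

22 cm/s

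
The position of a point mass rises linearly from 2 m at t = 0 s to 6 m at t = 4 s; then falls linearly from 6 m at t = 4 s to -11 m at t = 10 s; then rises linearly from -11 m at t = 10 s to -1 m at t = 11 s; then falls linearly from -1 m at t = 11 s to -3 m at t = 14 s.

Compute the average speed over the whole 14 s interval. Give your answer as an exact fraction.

33/14 m/s

Average speed = (total path length)/(elapsed time); on a piecewise-linear x-t graph the path length is Σ|Δx|.
0–4 s: |Δx| = |6 − 2| = 4 m
4–10 s: |Δx| = |-11 − 6| = 17 m
10–11 s: |Δx| = |-1 − -11| = 10 m
11–14 s: |Δx| = |-3 − -1| = 2 m
Total path = 33 m; average speed = 33/14 = 33/14 m/s.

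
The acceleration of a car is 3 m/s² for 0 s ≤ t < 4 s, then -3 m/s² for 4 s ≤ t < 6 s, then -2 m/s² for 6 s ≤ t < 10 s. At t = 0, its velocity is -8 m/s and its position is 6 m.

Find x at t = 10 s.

On each constant-a segment, Δv = aΔt and Δx = v₀Δt + ½aΔt²; chain segment to segment.
0–4 s: v starts -8 m/s; Δx = -8·4 + ½·3·4² = -8 m; v ends 4 m/s.
4–6 s: v starts 4 m/s; Δx = 4·2 + ½·-3·2² = 2 m; v ends -2 m/s.
6–10 s: v starts -2 m/s; Δx = -2·4 + ½·-2·4² = -24 m; v ends -10 m/s.
x(10) = 6 + Σ Δx = -24 m.

-24 m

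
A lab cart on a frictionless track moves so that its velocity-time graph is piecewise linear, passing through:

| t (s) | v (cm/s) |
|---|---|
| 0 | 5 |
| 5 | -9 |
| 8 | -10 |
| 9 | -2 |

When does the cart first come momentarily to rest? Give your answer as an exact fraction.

v changes sign on 0–5 s (from 5 to -9); the graph is linear there, so v = 0 at t = 0 + (-5)·(5 − 0)/(-9 − 5) = 25/14 s.

t = 25/14 s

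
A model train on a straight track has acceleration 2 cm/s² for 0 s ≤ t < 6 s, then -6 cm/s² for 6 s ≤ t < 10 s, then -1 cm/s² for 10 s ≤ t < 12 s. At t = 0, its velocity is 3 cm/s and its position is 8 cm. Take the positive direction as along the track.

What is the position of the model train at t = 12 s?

On each constant-a segment, Δv = aΔt and Δx = v₀Δt + ½aΔt²; chain segment to segment.
0–6 s: v starts 3 cm/s; Δx = 3·6 + ½·2·6² = 54 cm; v ends 15 cm/s.
6–10 s: v starts 15 cm/s; Δx = 15·4 + ½·-6·4² = 12 cm; v ends -9 cm/s.
10–12 s: v starts -9 cm/s; Δx = -9·2 + ½·-1·2² = -20 cm; v ends -11 cm/s.
x(12) = 8 + Σ Δx = 54 cm.

54 cm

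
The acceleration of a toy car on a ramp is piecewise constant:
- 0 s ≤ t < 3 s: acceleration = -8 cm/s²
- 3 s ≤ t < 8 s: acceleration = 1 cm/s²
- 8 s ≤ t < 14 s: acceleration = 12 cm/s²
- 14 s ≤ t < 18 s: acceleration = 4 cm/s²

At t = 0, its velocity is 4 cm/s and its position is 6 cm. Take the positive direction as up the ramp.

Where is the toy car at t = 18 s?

On each constant-a segment, Δv = aΔt and Δx = v₀Δt + ½aΔt²; chain segment to segment.
0–3 s: v starts 4 cm/s; Δx = 4·3 + ½·-8·3² = -24 cm; v ends -20 cm/s.
3–8 s: v starts -20 cm/s; Δx = -20·5 + ½·1·5² = -87.5 cm; v ends -15 cm/s.
8–14 s: v starts -15 cm/s; Δx = -15·6 + ½·12·6² = 126 cm; v ends 57 cm/s.
14–18 s: v starts 57 cm/s; Δx = 57·4 + ½·4·4² = 260 cm; v ends 73 cm/s.
x(18) = 6 + Σ Δx = 280.5 cm.

280.5 cm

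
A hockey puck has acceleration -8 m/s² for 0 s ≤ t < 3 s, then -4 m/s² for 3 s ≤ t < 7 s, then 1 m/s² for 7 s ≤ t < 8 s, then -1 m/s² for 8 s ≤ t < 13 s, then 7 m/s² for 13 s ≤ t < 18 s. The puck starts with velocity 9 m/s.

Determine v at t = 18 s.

Δv equals the area under the a-t graph; then v = v₀ + Δv.
0–3 s: -8 × 3 = -24 m/s
3–7 s: -4 × 4 = -16 m/s
7–8 s: 1 × 1 = 1 m/s
8–13 s: -1 × 5 = -5 m/s
13–18 s: 7 × 5 = 35 m/s
Δv = -9 m/s, so v(18) = 9 + (-9) = 0 m/s.

0 m/s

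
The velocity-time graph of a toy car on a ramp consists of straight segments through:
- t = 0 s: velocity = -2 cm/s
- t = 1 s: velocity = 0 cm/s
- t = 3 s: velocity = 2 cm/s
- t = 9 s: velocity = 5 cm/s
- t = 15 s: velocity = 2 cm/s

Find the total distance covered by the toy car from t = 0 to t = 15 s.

Distance (not displacement) is the total path length: add the absolute areas under v-t.
0–1 s: |½(-2 + 0)(1)| = 1 cm
1–3 s: |½(0 + 2)(2)| = 2 cm
3–9 s: |½(2 + 5)(6)| = 21 cm
9–15 s: |½(5 + 2)(6)| = 21 cm
Total distance = 45 cm

45 cm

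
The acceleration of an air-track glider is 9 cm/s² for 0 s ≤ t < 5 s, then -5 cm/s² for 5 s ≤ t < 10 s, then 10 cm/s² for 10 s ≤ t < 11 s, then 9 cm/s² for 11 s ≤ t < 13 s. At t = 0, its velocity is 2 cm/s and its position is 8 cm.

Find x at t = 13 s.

On each constant-a segment, Δv = aΔt and Δx = v₀Δt + ½aΔt²; chain segment to segment.
0–5 s: v starts 2 cm/s; Δx = 2·5 + ½·9·5² = 122.5 cm; v ends 47 cm/s.
5–10 s: v starts 47 cm/s; Δx = 47·5 + ½·-5·5² = 172.5 cm; v ends 22 cm/s.
10–11 s: v starts 22 cm/s; Δx = 22·1 + ½·10·1² = 27 cm; v ends 32 cm/s.
11–13 s: v starts 32 cm/s; Δx = 32·2 + ½·9·2² = 82 cm; v ends 50 cm/s.
x(13) = 8 + Σ Δx = 412 cm.

412 cm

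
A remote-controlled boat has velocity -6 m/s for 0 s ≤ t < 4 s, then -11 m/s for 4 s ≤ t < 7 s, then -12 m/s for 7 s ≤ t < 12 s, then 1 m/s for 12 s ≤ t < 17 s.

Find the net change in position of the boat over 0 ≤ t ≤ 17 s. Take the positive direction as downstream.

Net displacement equals the area under the velocity-time graph (areas below the axis count negative).
0–4 s: -6 × 4 = -24 m
4–7 s: -11 × 3 = -33 m
7–12 s: -12 × 5 = -60 m
12–17 s: 1 × 5 = 5 m
Net displacement = -112 m

-112 m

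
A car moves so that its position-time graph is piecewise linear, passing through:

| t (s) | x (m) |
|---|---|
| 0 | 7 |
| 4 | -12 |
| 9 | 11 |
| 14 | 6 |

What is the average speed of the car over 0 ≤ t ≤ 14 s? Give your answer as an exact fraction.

Average speed = (total path length)/(elapsed time); on a piecewise-linear x-t graph the path length is Σ|Δx|.
0–4 s: |Δx| = |-12 − 7| = 19 m
4–9 s: |Δx| = |11 − -12| = 23 m
9–14 s: |Δx| = |6 − 11| = 5 m
Total path = 47 m; average speed = 47/14 = 47/14 m/s.

47/14 m/s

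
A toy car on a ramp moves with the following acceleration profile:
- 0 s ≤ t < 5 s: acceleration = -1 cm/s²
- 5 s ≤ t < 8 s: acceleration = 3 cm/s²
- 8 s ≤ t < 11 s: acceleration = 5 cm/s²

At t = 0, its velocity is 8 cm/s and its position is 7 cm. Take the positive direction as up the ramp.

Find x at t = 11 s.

On each constant-a segment, Δv = aΔt and Δx = v₀Δt + ½aΔt²; chain segment to segment.
0–5 s: v starts 8 cm/s; Δx = 8·5 + ½·-1·5² = 27.5 cm; v ends 3 cm/s.
5–8 s: v starts 3 cm/s; Δx = 3·3 + ½·3·3² = 22.5 cm; v ends 12 cm/s.
8–11 s: v starts 12 cm/s; Δx = 12·3 + ½·5·3² = 58.5 cm; v ends 27 cm/s.
x(11) = 7 + Σ Δx = 115.5 cm.

115.5 cm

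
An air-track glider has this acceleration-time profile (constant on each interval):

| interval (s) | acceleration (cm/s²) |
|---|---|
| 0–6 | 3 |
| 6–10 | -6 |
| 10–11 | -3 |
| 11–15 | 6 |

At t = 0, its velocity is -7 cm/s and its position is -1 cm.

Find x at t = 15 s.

-23.5 cm

On each constant-a segment, Δv = aΔt and Δx = v₀Δt + ½aΔt²; chain segment to segment.
0–6 s: v starts -7 cm/s; Δx = -7·6 + ½·3·6² = 12 cm; v ends 11 cm/s.
6–10 s: v starts 11 cm/s; Δx = 11·4 + ½·-6·4² = -4 cm; v ends -13 cm/s.
10–11 s: v starts -13 cm/s; Δx = -13·1 + ½·-3·1² = -14.5 cm; v ends -16 cm/s.
11–15 s: v starts -16 cm/s; Δx = -16·4 + ½·6·4² = -16 cm; v ends 8 cm/s.
x(15) = -1 + Σ Δx = -23.5 cm.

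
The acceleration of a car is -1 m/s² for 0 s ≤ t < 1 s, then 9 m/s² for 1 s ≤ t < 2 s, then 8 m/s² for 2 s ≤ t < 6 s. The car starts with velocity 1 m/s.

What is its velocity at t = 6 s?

41 m/s

Δv equals the area under the a-t graph; then v = v₀ + Δv.
0–1 s: -1 × 1 = -1 m/s
1–2 s: 9 × 1 = 9 m/s
2–6 s: 8 × 4 = 32 m/s
Δv = 40 m/s, so v(6) = 1 + (40) = 41 m/s.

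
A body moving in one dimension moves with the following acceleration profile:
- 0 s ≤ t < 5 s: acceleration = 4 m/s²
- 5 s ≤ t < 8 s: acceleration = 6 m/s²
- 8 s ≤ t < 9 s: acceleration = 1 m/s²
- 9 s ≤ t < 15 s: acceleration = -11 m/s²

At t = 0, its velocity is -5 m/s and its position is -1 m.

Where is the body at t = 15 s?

On each constant-a segment, Δv = aΔt and Δx = v₀Δt + ½aΔt²; chain segment to segment.
0–5 s: v starts -5 m/s; Δx = -5·5 + ½·4·5² = 25 m; v ends 15 m/s.
5–8 s: v starts 15 m/s; Δx = 15·3 + ½·6·3² = 72 m; v ends 33 m/s.
8–9 s: v starts 33 m/s; Δx = 33·1 + ½·1·1² = 33.5 m; v ends 34 m/s.
9–15 s: v starts 34 m/s; Δx = 34·6 + ½·-11·6² = 6 m; v ends -32 m/s.
x(15) = -1 + Σ Δx = 135.5 m.

135.5 m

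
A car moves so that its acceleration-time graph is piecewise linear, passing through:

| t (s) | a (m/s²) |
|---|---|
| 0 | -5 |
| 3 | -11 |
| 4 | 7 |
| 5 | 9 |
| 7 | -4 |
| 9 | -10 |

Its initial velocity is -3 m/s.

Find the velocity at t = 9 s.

Δv equals the area under the a-t graph; then v = v₀ + Δv.
0–3 s: ½(-5 + -11)(3) = -24 m/s
3–4 s: ½(-11 + 7)(1) = -2 m/s
4–5 s: ½(7 + 9)(1) = 8 m/s
5–7 s: ½(9 + -4)(2) = 5 m/s
7–9 s: ½(-4 + -10)(2) = -14 m/s
Δv = -27 m/s, so v(9) = -3 + (-27) = -30 m/s.

-30 m/s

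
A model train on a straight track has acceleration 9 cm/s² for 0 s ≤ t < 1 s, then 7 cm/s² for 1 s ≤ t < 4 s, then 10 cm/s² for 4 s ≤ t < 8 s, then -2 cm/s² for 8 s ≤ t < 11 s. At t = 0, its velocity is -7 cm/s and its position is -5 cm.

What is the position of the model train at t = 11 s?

On each constant-a segment, Δv = aΔt and Δx = v₀Δt + ½aΔt²; chain segment to segment.
0–1 s: v starts -7 cm/s; Δx = -7·1 + ½·9·1² = -2.5 cm; v ends 2 cm/s.
1–4 s: v starts 2 cm/s; Δx = 2·3 + ½·7·3² = 37.5 cm; v ends 23 cm/s.
4–8 s: v starts 23 cm/s; Δx = 23·4 + ½·10·4² = 172 cm; v ends 63 cm/s.
8–11 s: v starts 63 cm/s; Δx = 63·3 + ½·-2·3² = 180 cm; v ends 57 cm/s.
x(11) = -5 + Σ Δx = 382 cm.

382 cm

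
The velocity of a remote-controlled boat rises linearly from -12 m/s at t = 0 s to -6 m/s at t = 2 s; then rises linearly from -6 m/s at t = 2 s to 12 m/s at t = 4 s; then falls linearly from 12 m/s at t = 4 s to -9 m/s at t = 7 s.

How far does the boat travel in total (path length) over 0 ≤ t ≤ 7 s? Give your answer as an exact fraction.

617/14 m

Total distance travelled is ∫|v| dt — sum the magnitudes of each area piece.
0–2 s: |½(-12 + -6)(2)| = 18 m
2–4 s: v = 0 at t = 8/3 s; triangle areas 2 + 8 = 10 m
4–7 s: v = 0 at t = 40/7 s; triangle areas 72/7 + 81/14 = 225/14 m
Total distance = 617/14 m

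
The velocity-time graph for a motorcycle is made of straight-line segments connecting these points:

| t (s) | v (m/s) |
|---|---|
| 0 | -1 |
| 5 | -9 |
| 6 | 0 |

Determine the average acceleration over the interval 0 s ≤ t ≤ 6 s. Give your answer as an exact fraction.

Average acceleration = Δv/Δt = (0 − -1)/(6 − 0) = 1/6 m/s².

1/6 m/s²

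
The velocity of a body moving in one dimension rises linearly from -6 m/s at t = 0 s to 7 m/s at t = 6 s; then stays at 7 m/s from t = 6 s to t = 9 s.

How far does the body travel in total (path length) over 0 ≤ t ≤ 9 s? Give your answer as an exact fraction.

Total distance travelled is ∫|v| dt — sum the magnitudes of each area piece.
0–6 s: v = 0 at t = 36/13 s; triangle areas 108/13 + 147/13 = 255/13 m
6–9 s: |7| × 3 = 21 m
Total distance = 528/13 m

528/13 m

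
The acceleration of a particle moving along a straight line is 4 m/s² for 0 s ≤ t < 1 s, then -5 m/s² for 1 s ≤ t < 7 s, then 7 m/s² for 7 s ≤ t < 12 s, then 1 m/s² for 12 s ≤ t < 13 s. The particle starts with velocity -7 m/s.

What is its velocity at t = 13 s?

Δv equals the area under the a-t graph; then v = v₀ + Δv.
0–1 s: 4 × 1 = 4 m/s
1–7 s: -5 × 6 = -30 m/s
7–12 s: 7 × 5 = 35 m/s
12–13 s: 1 × 1 = 1 m/s
Δv = 10 m/s, so v(13) = -7 + (10) = 3 m/s.

3 m/s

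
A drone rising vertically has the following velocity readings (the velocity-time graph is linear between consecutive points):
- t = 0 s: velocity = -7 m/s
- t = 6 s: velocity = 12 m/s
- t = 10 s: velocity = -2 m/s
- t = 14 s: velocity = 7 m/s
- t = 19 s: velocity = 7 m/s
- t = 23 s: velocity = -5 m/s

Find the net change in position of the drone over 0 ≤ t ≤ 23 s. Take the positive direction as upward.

84 m

Net displacement equals the area under the velocity-time graph (areas below the axis count negative).
0–6 s: ½(-7 + 12)(6) = 15 m
6–10 s: ½(12 + -2)(4) = 20 m
10–14 s: ½(-2 + 7)(4) = 10 m
14–19 s: 7 × 5 = 35 m
19–23 s: ½(7 + -5)(4) = 4 m
Net displacement = 84 m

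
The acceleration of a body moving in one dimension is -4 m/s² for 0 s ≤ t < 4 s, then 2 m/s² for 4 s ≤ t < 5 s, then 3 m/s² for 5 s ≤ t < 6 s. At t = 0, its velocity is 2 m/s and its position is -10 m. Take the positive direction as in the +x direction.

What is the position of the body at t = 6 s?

-57.5 m

On each constant-a segment, Δv = aΔt and Δx = v₀Δt + ½aΔt²; chain segment to segment.
0–4 s: v starts 2 m/s; Δx = 2·4 + ½·-4·4² = -24 m; v ends -14 m/s.
4–5 s: v starts -14 m/s; Δx = -14·1 + ½·2·1² = -13 m; v ends -12 m/s.
5–6 s: v starts -12 m/s; Δx = -12·1 + ½·3·1² = -10.5 m; v ends -9 m/s.
x(6) = -10 + Σ Δx = -57.5 m.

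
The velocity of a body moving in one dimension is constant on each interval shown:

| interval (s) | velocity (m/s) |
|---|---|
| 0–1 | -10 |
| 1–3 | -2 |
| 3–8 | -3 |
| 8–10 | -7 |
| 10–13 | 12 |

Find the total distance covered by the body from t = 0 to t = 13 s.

Distance (not displacement) is the total path length: add the absolute areas under v-t.
0–1 s: |-10| × 1 = 10 m
1–3 s: |-2| × 2 = 4 m
3–8 s: |-3| × 5 = 15 m
8–10 s: |-7| × 2 = 14 m
10–13 s: |12| × 3 = 36 m
Total distance = 79 m

79 m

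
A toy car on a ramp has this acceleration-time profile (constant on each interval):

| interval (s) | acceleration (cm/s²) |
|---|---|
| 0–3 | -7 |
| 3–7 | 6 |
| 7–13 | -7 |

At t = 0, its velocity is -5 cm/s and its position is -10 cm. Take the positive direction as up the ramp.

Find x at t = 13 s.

-250.5 cm

On each constant-a segment, Δv = aΔt and Δx = v₀Δt + ½aΔt²; chain segment to segment.
0–3 s: v starts -5 cm/s; Δx = -5·3 + ½·-7·3² = -46.5 cm; v ends -26 cm/s.
3–7 s: v starts -26 cm/s; Δx = -26·4 + ½·6·4² = -56 cm; v ends -2 cm/s.
7–13 s: v starts -2 cm/s; Δx = -2·6 + ½·-7·6² = -138 cm; v ends -44 cm/s.
x(13) = -10 + Σ Δx = -250.5 cm.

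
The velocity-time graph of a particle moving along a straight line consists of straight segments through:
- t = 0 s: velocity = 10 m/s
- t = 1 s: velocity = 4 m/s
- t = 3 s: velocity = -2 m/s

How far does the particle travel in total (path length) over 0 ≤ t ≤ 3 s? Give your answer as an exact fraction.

31/3 m

Total distance travelled is ∫|v| dt — sum the magnitudes of each area piece.
0–1 s: |½(10 + 4)(1)| = 7 m
1–3 s: v = 0 at t = 7/3 s; triangle areas 8/3 + 2/3 = 10/3 m
Total distance = 31/3 m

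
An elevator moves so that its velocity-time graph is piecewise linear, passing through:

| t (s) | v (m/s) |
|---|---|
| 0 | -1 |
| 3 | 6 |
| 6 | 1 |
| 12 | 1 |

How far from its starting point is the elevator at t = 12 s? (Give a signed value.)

24 m

Net displacement equals the area under the velocity-time graph (areas below the axis count negative).
0–3 s: ½(-1 + 6)(3) = 7.5 m
3–6 s: ½(6 + 1)(3) = 10.5 m
6–12 s: 1 × 6 = 6 m
Net displacement = 24 m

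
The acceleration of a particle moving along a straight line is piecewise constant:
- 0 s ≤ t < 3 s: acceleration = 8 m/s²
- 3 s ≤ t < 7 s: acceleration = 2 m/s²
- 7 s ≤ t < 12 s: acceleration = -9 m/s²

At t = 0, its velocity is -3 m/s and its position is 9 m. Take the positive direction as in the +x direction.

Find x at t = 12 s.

On each constant-a segment, Δv = aΔt and Δx = v₀Δt + ½aΔt²; chain segment to segment.
0–3 s: v starts -3 m/s; Δx = -3·3 + ½·8·3² = 27 m; v ends 21 m/s.
3–7 s: v starts 21 m/s; Δx = 21·4 + ½·2·4² = 100 m; v ends 29 m/s.
7–12 s: v starts 29 m/s; Δx = 29·5 + ½·-9·5² = 32.5 m; v ends -16 m/s.
x(12) = 9 + Σ Δx = 168.5 m.

168.5 m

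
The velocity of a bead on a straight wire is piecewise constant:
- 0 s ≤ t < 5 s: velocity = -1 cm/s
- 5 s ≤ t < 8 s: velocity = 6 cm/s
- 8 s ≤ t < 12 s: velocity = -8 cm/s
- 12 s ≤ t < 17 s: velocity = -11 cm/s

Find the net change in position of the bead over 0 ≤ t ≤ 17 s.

-74 cm

Net displacement equals the area under the velocity-time graph (areas below the axis count negative).
0–5 s: -1 × 5 = -5 cm
5–8 s: 6 × 3 = 18 cm
8–12 s: -8 × 4 = -32 cm
12–17 s: -11 × 5 = -55 cm
Net displacement = -74 cm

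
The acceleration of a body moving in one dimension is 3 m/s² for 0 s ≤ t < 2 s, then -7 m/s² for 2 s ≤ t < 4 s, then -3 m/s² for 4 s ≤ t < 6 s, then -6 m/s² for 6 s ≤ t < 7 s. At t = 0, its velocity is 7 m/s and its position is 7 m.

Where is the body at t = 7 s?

21 m

On each constant-a segment, Δv = aΔt and Δx = v₀Δt + ½aΔt²; chain segment to segment.
0–2 s: v starts 7 m/s; Δx = 7·2 + ½·3·2² = 20 m; v ends 13 m/s.
2–4 s: v starts 13 m/s; Δx = 13·2 + ½·-7·2² = 12 m; v ends -1 m/s.
4–6 s: v starts -1 m/s; Δx = -1·2 + ½·-3·2² = -8 m; v ends -7 m/s.
6–7 s: v starts -7 m/s; Δx = -7·1 + ½·-6·1² = -10 m; v ends -13 m/s.
x(7) = 7 + Σ Δx = 21 m.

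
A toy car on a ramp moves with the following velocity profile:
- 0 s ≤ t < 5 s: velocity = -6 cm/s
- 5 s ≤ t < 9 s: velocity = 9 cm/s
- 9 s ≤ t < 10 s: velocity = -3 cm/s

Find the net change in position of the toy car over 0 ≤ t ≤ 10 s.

Displacement is the signed area under the v-t curve.
0–5 s: -6 × 5 = -30 cm
5–9 s: 9 × 4 = 36 cm
9–10 s: -3 × 1 = -3 cm
Net displacement = 3 cm

3 cm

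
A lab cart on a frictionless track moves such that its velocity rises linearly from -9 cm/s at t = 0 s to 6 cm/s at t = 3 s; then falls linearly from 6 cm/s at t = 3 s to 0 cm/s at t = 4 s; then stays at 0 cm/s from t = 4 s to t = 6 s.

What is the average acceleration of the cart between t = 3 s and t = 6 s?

-2 cm/s²

Average acceleration = Δv/Δt = (0 − 6)/(6 − 3) = -2 cm/s².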